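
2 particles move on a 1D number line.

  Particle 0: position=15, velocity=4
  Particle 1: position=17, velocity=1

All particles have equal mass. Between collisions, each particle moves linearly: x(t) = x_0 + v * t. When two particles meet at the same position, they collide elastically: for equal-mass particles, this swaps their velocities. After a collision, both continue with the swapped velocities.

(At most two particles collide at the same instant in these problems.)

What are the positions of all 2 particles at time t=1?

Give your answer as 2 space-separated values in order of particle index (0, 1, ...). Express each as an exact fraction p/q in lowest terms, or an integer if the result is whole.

Answer: 18 19

Derivation:
Collision at t=2/3: particles 0 and 1 swap velocities; positions: p0=53/3 p1=53/3; velocities now: v0=1 v1=4
Advance to t=1 (no further collisions before then); velocities: v0=1 v1=4; positions = 18 19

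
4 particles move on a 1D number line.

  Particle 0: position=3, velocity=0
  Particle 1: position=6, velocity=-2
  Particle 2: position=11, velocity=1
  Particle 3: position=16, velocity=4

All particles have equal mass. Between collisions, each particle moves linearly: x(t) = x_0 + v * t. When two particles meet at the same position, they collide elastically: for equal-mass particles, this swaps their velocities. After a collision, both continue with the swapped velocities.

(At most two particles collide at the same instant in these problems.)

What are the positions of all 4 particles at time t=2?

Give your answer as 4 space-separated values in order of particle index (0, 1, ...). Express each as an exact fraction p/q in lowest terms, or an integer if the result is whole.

Answer: 2 3 13 24

Derivation:
Collision at t=3/2: particles 0 and 1 swap velocities; positions: p0=3 p1=3 p2=25/2 p3=22; velocities now: v0=-2 v1=0 v2=1 v3=4
Advance to t=2 (no further collisions before then); velocities: v0=-2 v1=0 v2=1 v3=4; positions = 2 3 13 24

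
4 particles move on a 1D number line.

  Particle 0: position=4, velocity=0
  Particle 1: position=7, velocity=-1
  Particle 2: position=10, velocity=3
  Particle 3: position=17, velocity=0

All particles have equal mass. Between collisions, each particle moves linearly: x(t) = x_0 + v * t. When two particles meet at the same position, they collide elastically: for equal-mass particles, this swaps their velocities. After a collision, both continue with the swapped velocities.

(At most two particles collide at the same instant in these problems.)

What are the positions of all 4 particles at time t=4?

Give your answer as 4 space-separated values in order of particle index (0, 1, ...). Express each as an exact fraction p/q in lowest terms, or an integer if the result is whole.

Answer: 3 4 17 22

Derivation:
Collision at t=7/3: particles 2 and 3 swap velocities; positions: p0=4 p1=14/3 p2=17 p3=17; velocities now: v0=0 v1=-1 v2=0 v3=3
Collision at t=3: particles 0 and 1 swap velocities; positions: p0=4 p1=4 p2=17 p3=19; velocities now: v0=-1 v1=0 v2=0 v3=3
Advance to t=4 (no further collisions before then); velocities: v0=-1 v1=0 v2=0 v3=3; positions = 3 4 17 22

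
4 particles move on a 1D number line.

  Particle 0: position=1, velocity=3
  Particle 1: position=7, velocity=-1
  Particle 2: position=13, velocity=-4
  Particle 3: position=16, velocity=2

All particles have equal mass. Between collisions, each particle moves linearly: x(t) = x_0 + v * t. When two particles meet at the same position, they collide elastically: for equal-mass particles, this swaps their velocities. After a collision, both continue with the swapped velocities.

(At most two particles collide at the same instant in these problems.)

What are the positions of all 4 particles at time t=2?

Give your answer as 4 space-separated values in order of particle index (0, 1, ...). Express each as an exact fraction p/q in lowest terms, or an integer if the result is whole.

Collision at t=3/2: particles 0 and 1 swap velocities; positions: p0=11/2 p1=11/2 p2=7 p3=19; velocities now: v0=-1 v1=3 v2=-4 v3=2
Collision at t=12/7: particles 1 and 2 swap velocities; positions: p0=37/7 p1=43/7 p2=43/7 p3=136/7; velocities now: v0=-1 v1=-4 v2=3 v3=2
Collision at t=2: particles 0 and 1 swap velocities; positions: p0=5 p1=5 p2=7 p3=20; velocities now: v0=-4 v1=-1 v2=3 v3=2
Advance to t=2 (no further collisions before then); velocities: v0=-4 v1=-1 v2=3 v3=2; positions = 5 5 7 20

Answer: 5 5 7 20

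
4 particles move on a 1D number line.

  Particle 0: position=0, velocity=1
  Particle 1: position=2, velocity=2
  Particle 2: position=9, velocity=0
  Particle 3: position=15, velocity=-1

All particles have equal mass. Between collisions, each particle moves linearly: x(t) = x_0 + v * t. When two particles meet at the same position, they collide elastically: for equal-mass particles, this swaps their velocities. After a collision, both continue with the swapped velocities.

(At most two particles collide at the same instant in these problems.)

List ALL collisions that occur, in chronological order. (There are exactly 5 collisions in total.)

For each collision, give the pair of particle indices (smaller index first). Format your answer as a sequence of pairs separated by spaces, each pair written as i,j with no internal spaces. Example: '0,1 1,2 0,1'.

Collision at t=7/2: particles 1 and 2 swap velocities; positions: p0=7/2 p1=9 p2=9 p3=23/2; velocities now: v0=1 v1=0 v2=2 v3=-1
Collision at t=13/3: particles 2 and 3 swap velocities; positions: p0=13/3 p1=9 p2=32/3 p3=32/3; velocities now: v0=1 v1=0 v2=-1 v3=2
Collision at t=6: particles 1 and 2 swap velocities; positions: p0=6 p1=9 p2=9 p3=14; velocities now: v0=1 v1=-1 v2=0 v3=2
Collision at t=15/2: particles 0 and 1 swap velocities; positions: p0=15/2 p1=15/2 p2=9 p3=17; velocities now: v0=-1 v1=1 v2=0 v3=2
Collision at t=9: particles 1 and 2 swap velocities; positions: p0=6 p1=9 p2=9 p3=20; velocities now: v0=-1 v1=0 v2=1 v3=2

Answer: 1,2 2,3 1,2 0,1 1,2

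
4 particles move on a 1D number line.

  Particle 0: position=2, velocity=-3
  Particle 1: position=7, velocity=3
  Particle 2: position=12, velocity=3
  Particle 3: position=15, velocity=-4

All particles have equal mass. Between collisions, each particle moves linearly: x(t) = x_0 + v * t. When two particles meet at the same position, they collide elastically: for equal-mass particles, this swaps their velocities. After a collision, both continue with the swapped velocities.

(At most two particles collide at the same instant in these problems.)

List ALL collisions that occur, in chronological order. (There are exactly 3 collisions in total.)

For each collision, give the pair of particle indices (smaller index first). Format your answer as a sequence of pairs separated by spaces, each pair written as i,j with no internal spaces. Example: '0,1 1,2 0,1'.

Answer: 2,3 1,2 0,1

Derivation:
Collision at t=3/7: particles 2 and 3 swap velocities; positions: p0=5/7 p1=58/7 p2=93/7 p3=93/7; velocities now: v0=-3 v1=3 v2=-4 v3=3
Collision at t=8/7: particles 1 and 2 swap velocities; positions: p0=-10/7 p1=73/7 p2=73/7 p3=108/7; velocities now: v0=-3 v1=-4 v2=3 v3=3
Collision at t=13: particles 0 and 1 swap velocities; positions: p0=-37 p1=-37 p2=46 p3=51; velocities now: v0=-4 v1=-3 v2=3 v3=3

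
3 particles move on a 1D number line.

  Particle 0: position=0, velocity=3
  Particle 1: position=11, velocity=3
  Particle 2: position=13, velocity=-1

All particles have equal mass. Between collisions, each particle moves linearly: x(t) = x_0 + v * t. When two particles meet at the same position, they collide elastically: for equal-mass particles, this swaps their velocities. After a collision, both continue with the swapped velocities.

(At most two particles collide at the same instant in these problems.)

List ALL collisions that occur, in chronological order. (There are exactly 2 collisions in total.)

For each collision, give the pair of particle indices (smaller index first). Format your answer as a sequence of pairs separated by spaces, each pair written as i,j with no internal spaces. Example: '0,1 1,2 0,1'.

Collision at t=1/2: particles 1 and 2 swap velocities; positions: p0=3/2 p1=25/2 p2=25/2; velocities now: v0=3 v1=-1 v2=3
Collision at t=13/4: particles 0 and 1 swap velocities; positions: p0=39/4 p1=39/4 p2=83/4; velocities now: v0=-1 v1=3 v2=3

Answer: 1,2 0,1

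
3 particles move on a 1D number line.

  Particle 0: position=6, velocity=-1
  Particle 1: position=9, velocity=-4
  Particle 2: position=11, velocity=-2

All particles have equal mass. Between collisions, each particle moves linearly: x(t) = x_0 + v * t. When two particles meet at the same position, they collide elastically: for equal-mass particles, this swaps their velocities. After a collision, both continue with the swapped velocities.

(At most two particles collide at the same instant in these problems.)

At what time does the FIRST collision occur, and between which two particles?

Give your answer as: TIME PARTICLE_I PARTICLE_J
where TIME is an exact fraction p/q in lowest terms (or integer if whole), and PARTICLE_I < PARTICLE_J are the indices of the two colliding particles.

Answer: 1 0 1

Derivation:
Pair (0,1): pos 6,9 vel -1,-4 -> gap=3, closing at 3/unit, collide at t=1
Pair (1,2): pos 9,11 vel -4,-2 -> not approaching (rel speed -2 <= 0)
Earliest collision: t=1 between 0 and 1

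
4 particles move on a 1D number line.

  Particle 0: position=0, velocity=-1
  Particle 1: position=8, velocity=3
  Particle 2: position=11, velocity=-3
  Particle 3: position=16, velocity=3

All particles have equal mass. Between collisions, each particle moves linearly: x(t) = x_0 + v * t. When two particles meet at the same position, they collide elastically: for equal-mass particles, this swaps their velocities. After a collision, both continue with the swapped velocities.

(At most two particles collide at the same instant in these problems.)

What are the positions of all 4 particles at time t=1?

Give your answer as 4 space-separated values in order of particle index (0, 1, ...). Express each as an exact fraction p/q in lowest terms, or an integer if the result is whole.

Answer: -1 8 11 19

Derivation:
Collision at t=1/2: particles 1 and 2 swap velocities; positions: p0=-1/2 p1=19/2 p2=19/2 p3=35/2; velocities now: v0=-1 v1=-3 v2=3 v3=3
Advance to t=1 (no further collisions before then); velocities: v0=-1 v1=-3 v2=3 v3=3; positions = -1 8 11 19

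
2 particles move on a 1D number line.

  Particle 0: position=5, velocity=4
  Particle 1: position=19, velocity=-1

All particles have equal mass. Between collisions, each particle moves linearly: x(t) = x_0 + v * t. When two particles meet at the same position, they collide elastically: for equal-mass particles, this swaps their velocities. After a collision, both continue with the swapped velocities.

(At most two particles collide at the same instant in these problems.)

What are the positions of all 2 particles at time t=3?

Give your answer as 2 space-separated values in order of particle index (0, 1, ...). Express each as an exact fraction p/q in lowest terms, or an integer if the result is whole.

Collision at t=14/5: particles 0 and 1 swap velocities; positions: p0=81/5 p1=81/5; velocities now: v0=-1 v1=4
Advance to t=3 (no further collisions before then); velocities: v0=-1 v1=4; positions = 16 17

Answer: 16 17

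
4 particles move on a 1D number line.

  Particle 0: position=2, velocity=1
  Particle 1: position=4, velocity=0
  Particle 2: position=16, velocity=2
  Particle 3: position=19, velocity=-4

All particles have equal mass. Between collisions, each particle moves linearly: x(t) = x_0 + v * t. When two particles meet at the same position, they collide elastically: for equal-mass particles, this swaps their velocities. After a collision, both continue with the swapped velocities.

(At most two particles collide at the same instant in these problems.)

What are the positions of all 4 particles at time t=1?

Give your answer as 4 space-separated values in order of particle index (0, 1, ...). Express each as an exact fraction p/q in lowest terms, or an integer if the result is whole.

Collision at t=1/2: particles 2 and 3 swap velocities; positions: p0=5/2 p1=4 p2=17 p3=17; velocities now: v0=1 v1=0 v2=-4 v3=2
Advance to t=1 (no further collisions before then); velocities: v0=1 v1=0 v2=-4 v3=2; positions = 3 4 15 18

Answer: 3 4 15 18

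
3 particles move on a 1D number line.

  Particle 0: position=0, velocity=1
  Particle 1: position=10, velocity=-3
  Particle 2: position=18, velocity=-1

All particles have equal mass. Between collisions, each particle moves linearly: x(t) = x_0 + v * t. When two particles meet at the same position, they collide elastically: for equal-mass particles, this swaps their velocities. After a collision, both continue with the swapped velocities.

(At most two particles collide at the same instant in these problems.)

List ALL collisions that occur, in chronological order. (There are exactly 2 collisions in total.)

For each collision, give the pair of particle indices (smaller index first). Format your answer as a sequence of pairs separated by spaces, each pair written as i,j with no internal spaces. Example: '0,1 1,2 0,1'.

Answer: 0,1 1,2

Derivation:
Collision at t=5/2: particles 0 and 1 swap velocities; positions: p0=5/2 p1=5/2 p2=31/2; velocities now: v0=-3 v1=1 v2=-1
Collision at t=9: particles 1 and 2 swap velocities; positions: p0=-17 p1=9 p2=9; velocities now: v0=-3 v1=-1 v2=1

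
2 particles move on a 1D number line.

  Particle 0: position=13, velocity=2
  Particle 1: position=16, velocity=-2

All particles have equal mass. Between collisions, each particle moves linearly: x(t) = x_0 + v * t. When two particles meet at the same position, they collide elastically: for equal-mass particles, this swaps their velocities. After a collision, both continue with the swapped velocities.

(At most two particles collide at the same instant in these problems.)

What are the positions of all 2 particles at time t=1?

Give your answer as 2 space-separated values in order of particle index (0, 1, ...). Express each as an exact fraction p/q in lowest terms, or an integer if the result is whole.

Answer: 14 15

Derivation:
Collision at t=3/4: particles 0 and 1 swap velocities; positions: p0=29/2 p1=29/2; velocities now: v0=-2 v1=2
Advance to t=1 (no further collisions before then); velocities: v0=-2 v1=2; positions = 14 15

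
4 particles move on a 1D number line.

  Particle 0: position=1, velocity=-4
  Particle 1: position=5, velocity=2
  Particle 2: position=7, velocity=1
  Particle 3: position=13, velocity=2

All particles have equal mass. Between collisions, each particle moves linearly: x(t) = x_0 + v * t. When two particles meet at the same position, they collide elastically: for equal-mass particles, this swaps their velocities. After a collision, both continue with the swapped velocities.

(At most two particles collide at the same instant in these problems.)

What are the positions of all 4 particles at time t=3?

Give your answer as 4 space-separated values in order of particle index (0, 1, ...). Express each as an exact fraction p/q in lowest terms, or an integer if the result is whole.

Collision at t=2: particles 1 and 2 swap velocities; positions: p0=-7 p1=9 p2=9 p3=17; velocities now: v0=-4 v1=1 v2=2 v3=2
Advance to t=3 (no further collisions before then); velocities: v0=-4 v1=1 v2=2 v3=2; positions = -11 10 11 19

Answer: -11 10 11 19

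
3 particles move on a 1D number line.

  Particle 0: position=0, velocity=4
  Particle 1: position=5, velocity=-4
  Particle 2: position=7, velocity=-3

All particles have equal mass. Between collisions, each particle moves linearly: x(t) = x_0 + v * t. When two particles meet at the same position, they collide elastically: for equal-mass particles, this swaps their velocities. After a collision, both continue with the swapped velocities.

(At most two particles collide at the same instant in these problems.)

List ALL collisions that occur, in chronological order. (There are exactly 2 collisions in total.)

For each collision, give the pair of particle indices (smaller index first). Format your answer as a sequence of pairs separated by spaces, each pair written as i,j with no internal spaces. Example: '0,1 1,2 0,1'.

Collision at t=5/8: particles 0 and 1 swap velocities; positions: p0=5/2 p1=5/2 p2=41/8; velocities now: v0=-4 v1=4 v2=-3
Collision at t=1: particles 1 and 2 swap velocities; positions: p0=1 p1=4 p2=4; velocities now: v0=-4 v1=-3 v2=4

Answer: 0,1 1,2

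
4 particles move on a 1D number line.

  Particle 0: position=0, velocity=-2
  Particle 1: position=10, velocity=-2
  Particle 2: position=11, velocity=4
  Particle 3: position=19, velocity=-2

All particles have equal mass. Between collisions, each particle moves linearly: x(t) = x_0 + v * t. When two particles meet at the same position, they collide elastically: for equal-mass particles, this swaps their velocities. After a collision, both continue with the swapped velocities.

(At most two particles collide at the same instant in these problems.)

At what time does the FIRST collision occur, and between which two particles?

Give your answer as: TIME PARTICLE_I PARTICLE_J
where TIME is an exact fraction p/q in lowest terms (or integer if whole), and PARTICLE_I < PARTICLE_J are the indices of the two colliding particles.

Answer: 4/3 2 3

Derivation:
Pair (0,1): pos 0,10 vel -2,-2 -> not approaching (rel speed 0 <= 0)
Pair (1,2): pos 10,11 vel -2,4 -> not approaching (rel speed -6 <= 0)
Pair (2,3): pos 11,19 vel 4,-2 -> gap=8, closing at 6/unit, collide at t=4/3
Earliest collision: t=4/3 between 2 and 3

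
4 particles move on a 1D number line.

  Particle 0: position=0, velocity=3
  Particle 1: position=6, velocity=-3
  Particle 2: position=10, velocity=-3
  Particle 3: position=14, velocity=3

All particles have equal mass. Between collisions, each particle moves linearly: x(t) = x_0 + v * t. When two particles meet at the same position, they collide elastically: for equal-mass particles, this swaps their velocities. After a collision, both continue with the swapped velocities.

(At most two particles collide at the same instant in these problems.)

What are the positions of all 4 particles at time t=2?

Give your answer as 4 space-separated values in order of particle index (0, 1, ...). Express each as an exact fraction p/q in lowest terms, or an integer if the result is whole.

Collision at t=1: particles 0 and 1 swap velocities; positions: p0=3 p1=3 p2=7 p3=17; velocities now: v0=-3 v1=3 v2=-3 v3=3
Collision at t=5/3: particles 1 and 2 swap velocities; positions: p0=1 p1=5 p2=5 p3=19; velocities now: v0=-3 v1=-3 v2=3 v3=3
Advance to t=2 (no further collisions before then); velocities: v0=-3 v1=-3 v2=3 v3=3; positions = 0 4 6 20

Answer: 0 4 6 20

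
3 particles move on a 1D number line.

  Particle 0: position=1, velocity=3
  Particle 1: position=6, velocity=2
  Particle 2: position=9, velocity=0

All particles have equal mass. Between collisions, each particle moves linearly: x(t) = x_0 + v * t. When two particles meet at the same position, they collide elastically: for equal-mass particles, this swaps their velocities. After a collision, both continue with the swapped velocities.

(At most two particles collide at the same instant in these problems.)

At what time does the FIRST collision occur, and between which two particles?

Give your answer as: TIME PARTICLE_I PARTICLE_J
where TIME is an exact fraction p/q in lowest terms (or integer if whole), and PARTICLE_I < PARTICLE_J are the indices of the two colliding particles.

Pair (0,1): pos 1,6 vel 3,2 -> gap=5, closing at 1/unit, collide at t=5
Pair (1,2): pos 6,9 vel 2,0 -> gap=3, closing at 2/unit, collide at t=3/2
Earliest collision: t=3/2 between 1 and 2

Answer: 3/2 1 2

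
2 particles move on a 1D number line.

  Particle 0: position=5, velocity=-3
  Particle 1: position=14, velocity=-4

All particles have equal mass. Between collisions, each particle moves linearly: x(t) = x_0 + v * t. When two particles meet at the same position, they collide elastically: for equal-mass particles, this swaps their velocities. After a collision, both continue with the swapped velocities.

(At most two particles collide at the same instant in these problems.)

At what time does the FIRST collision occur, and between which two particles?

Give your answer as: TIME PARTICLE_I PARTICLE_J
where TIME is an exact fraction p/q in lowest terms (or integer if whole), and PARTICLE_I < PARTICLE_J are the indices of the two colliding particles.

Pair (0,1): pos 5,14 vel -3,-4 -> gap=9, closing at 1/unit, collide at t=9
Earliest collision: t=9 between 0 and 1

Answer: 9 0 1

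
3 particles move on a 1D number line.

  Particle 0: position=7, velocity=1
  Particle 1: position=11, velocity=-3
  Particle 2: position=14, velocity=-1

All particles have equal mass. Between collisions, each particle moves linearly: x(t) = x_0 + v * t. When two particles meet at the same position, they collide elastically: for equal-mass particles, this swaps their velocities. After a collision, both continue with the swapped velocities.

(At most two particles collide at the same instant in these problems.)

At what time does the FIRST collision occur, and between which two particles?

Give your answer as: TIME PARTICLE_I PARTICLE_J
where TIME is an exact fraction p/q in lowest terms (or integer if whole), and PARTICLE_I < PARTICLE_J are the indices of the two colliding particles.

Pair (0,1): pos 7,11 vel 1,-3 -> gap=4, closing at 4/unit, collide at t=1
Pair (1,2): pos 11,14 vel -3,-1 -> not approaching (rel speed -2 <= 0)
Earliest collision: t=1 between 0 and 1

Answer: 1 0 1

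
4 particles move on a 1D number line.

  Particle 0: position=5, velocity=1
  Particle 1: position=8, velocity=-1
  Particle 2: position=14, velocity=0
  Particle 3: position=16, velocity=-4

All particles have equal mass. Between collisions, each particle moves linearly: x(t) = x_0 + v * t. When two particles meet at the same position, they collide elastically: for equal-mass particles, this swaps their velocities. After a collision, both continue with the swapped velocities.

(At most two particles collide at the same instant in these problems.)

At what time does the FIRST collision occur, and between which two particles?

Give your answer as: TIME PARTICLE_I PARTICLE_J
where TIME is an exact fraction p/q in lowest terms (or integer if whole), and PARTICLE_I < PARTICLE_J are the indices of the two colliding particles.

Answer: 1/2 2 3

Derivation:
Pair (0,1): pos 5,8 vel 1,-1 -> gap=3, closing at 2/unit, collide at t=3/2
Pair (1,2): pos 8,14 vel -1,0 -> not approaching (rel speed -1 <= 0)
Pair (2,3): pos 14,16 vel 0,-4 -> gap=2, closing at 4/unit, collide at t=1/2
Earliest collision: t=1/2 between 2 and 3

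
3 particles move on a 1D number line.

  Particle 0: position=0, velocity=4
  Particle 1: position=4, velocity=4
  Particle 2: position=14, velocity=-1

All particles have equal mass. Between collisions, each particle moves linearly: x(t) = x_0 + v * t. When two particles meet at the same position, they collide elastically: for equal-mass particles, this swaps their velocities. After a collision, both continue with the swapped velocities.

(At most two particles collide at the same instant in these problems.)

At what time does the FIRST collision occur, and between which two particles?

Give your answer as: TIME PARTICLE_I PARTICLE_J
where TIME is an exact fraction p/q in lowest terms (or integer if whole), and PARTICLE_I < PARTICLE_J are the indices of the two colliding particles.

Answer: 2 1 2

Derivation:
Pair (0,1): pos 0,4 vel 4,4 -> not approaching (rel speed 0 <= 0)
Pair (1,2): pos 4,14 vel 4,-1 -> gap=10, closing at 5/unit, collide at t=2
Earliest collision: t=2 between 1 and 2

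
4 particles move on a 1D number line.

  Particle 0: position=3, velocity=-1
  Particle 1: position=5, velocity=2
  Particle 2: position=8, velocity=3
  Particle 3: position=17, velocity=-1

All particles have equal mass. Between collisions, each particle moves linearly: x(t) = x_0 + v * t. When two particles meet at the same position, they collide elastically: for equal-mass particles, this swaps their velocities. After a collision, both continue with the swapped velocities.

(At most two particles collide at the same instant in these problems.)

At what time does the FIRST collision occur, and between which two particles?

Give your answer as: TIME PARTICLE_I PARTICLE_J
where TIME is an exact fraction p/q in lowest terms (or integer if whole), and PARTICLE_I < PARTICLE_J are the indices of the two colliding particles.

Pair (0,1): pos 3,5 vel -1,2 -> not approaching (rel speed -3 <= 0)
Pair (1,2): pos 5,8 vel 2,3 -> not approaching (rel speed -1 <= 0)
Pair (2,3): pos 8,17 vel 3,-1 -> gap=9, closing at 4/unit, collide at t=9/4
Earliest collision: t=9/4 between 2 and 3

Answer: 9/4 2 3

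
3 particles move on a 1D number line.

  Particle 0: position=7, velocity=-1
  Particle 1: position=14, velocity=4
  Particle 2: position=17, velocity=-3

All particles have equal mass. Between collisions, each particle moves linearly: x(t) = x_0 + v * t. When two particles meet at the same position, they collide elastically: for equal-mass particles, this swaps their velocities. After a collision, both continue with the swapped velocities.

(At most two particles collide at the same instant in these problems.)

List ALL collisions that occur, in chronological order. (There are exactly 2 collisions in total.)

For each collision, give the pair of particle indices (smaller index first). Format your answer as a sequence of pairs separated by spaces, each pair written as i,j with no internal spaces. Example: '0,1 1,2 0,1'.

Answer: 1,2 0,1

Derivation:
Collision at t=3/7: particles 1 and 2 swap velocities; positions: p0=46/7 p1=110/7 p2=110/7; velocities now: v0=-1 v1=-3 v2=4
Collision at t=5: particles 0 and 1 swap velocities; positions: p0=2 p1=2 p2=34; velocities now: v0=-3 v1=-1 v2=4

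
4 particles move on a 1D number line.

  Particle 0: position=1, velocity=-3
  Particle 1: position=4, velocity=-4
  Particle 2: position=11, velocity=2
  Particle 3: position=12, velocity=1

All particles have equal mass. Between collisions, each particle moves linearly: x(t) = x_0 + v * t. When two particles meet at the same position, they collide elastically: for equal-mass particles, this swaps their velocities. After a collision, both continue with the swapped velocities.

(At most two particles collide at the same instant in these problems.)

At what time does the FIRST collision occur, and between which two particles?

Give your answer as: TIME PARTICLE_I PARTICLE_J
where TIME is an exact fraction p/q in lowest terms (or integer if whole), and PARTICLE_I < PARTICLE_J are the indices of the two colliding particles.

Pair (0,1): pos 1,4 vel -3,-4 -> gap=3, closing at 1/unit, collide at t=3
Pair (1,2): pos 4,11 vel -4,2 -> not approaching (rel speed -6 <= 0)
Pair (2,3): pos 11,12 vel 2,1 -> gap=1, closing at 1/unit, collide at t=1
Earliest collision: t=1 between 2 and 3

Answer: 1 2 3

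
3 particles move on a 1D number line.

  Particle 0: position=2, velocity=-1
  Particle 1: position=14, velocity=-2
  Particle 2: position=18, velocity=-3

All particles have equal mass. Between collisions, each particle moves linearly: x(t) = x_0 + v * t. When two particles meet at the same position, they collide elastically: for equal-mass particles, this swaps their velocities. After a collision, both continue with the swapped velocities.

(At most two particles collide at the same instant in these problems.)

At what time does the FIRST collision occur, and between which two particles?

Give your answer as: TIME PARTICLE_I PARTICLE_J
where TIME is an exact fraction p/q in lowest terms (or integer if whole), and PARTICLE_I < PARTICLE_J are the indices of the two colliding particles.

Pair (0,1): pos 2,14 vel -1,-2 -> gap=12, closing at 1/unit, collide at t=12
Pair (1,2): pos 14,18 vel -2,-3 -> gap=4, closing at 1/unit, collide at t=4
Earliest collision: t=4 between 1 and 2

Answer: 4 1 2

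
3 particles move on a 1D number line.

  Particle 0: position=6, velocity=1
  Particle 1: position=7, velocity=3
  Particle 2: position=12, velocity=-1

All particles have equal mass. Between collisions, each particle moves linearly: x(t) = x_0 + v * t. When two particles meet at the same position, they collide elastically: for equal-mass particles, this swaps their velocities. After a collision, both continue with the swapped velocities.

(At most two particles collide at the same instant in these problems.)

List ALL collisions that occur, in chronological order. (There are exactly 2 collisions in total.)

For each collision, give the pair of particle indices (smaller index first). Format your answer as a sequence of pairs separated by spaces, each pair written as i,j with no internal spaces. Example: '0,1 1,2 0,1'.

Collision at t=5/4: particles 1 and 2 swap velocities; positions: p0=29/4 p1=43/4 p2=43/4; velocities now: v0=1 v1=-1 v2=3
Collision at t=3: particles 0 and 1 swap velocities; positions: p0=9 p1=9 p2=16; velocities now: v0=-1 v1=1 v2=3

Answer: 1,2 0,1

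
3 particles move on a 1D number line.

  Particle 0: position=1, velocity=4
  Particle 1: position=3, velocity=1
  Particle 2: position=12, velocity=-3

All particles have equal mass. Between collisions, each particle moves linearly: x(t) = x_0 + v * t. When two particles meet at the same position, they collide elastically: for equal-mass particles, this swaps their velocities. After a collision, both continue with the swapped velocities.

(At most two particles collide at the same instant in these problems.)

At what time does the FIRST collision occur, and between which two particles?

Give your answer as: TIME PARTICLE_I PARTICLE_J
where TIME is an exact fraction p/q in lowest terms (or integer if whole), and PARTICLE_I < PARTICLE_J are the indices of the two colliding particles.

Answer: 2/3 0 1

Derivation:
Pair (0,1): pos 1,3 vel 4,1 -> gap=2, closing at 3/unit, collide at t=2/3
Pair (1,2): pos 3,12 vel 1,-3 -> gap=9, closing at 4/unit, collide at t=9/4
Earliest collision: t=2/3 between 0 and 1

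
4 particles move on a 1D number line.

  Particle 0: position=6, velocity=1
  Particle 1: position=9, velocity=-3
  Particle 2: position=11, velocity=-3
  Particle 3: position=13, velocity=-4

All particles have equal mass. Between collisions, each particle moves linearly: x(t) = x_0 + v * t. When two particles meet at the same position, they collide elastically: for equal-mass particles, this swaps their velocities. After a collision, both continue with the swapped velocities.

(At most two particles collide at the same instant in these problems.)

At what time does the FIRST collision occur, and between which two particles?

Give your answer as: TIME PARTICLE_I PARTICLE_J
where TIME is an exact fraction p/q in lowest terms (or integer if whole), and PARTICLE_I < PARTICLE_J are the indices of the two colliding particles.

Answer: 3/4 0 1

Derivation:
Pair (0,1): pos 6,9 vel 1,-3 -> gap=3, closing at 4/unit, collide at t=3/4
Pair (1,2): pos 9,11 vel -3,-3 -> not approaching (rel speed 0 <= 0)
Pair (2,3): pos 11,13 vel -3,-4 -> gap=2, closing at 1/unit, collide at t=2
Earliest collision: t=3/4 between 0 and 1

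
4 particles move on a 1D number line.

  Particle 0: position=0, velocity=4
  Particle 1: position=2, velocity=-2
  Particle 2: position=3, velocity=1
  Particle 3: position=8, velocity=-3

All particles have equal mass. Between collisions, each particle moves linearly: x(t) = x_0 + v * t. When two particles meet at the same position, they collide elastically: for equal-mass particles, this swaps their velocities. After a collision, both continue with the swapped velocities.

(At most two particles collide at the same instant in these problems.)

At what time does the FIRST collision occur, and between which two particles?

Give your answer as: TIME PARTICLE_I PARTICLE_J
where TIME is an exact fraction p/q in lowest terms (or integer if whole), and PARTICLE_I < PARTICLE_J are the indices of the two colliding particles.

Pair (0,1): pos 0,2 vel 4,-2 -> gap=2, closing at 6/unit, collide at t=1/3
Pair (1,2): pos 2,3 vel -2,1 -> not approaching (rel speed -3 <= 0)
Pair (2,3): pos 3,8 vel 1,-3 -> gap=5, closing at 4/unit, collide at t=5/4
Earliest collision: t=1/3 between 0 and 1

Answer: 1/3 0 1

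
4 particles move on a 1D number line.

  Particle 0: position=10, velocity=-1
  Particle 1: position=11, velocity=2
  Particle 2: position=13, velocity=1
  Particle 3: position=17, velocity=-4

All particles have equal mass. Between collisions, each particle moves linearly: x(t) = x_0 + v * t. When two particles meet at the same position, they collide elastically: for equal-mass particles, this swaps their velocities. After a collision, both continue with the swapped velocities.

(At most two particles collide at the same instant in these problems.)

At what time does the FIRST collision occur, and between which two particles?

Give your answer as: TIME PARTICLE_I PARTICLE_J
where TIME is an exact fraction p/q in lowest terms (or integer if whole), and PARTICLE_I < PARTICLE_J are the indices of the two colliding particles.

Answer: 4/5 2 3

Derivation:
Pair (0,1): pos 10,11 vel -1,2 -> not approaching (rel speed -3 <= 0)
Pair (1,2): pos 11,13 vel 2,1 -> gap=2, closing at 1/unit, collide at t=2
Pair (2,3): pos 13,17 vel 1,-4 -> gap=4, closing at 5/unit, collide at t=4/5
Earliest collision: t=4/5 between 2 and 3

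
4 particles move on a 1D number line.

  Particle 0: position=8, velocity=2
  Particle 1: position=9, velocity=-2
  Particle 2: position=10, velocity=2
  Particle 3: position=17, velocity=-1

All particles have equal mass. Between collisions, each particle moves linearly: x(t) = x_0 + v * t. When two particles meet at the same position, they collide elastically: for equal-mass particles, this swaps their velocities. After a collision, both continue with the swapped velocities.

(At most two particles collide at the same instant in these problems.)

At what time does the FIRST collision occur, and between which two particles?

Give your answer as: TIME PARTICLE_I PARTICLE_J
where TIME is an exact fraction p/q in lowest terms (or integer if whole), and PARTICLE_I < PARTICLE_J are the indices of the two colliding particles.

Pair (0,1): pos 8,9 vel 2,-2 -> gap=1, closing at 4/unit, collide at t=1/4
Pair (1,2): pos 9,10 vel -2,2 -> not approaching (rel speed -4 <= 0)
Pair (2,3): pos 10,17 vel 2,-1 -> gap=7, closing at 3/unit, collide at t=7/3
Earliest collision: t=1/4 between 0 and 1

Answer: 1/4 0 1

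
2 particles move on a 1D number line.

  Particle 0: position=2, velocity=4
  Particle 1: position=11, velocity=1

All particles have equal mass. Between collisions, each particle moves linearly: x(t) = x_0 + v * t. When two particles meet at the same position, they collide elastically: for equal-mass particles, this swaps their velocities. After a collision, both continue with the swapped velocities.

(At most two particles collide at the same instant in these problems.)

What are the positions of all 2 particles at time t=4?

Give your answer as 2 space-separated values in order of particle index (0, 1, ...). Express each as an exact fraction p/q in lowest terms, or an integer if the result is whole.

Collision at t=3: particles 0 and 1 swap velocities; positions: p0=14 p1=14; velocities now: v0=1 v1=4
Advance to t=4 (no further collisions before then); velocities: v0=1 v1=4; positions = 15 18

Answer: 15 18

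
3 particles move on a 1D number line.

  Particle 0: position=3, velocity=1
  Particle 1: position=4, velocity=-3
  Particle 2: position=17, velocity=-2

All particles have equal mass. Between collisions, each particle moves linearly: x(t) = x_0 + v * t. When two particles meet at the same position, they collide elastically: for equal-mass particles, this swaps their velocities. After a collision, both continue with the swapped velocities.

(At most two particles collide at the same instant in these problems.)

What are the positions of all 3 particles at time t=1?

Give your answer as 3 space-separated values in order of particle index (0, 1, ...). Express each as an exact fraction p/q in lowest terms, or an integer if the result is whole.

Collision at t=1/4: particles 0 and 1 swap velocities; positions: p0=13/4 p1=13/4 p2=33/2; velocities now: v0=-3 v1=1 v2=-2
Advance to t=1 (no further collisions before then); velocities: v0=-3 v1=1 v2=-2; positions = 1 4 15

Answer: 1 4 15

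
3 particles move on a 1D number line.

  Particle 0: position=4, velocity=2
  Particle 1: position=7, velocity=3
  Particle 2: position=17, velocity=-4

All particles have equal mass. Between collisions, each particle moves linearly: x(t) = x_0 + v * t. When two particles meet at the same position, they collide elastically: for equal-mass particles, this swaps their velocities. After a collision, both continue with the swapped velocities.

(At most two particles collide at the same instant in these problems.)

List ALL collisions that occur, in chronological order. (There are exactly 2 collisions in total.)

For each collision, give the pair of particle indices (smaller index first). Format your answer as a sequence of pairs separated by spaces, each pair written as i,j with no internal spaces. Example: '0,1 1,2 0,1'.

Answer: 1,2 0,1

Derivation:
Collision at t=10/7: particles 1 and 2 swap velocities; positions: p0=48/7 p1=79/7 p2=79/7; velocities now: v0=2 v1=-4 v2=3
Collision at t=13/6: particles 0 and 1 swap velocities; positions: p0=25/3 p1=25/3 p2=27/2; velocities now: v0=-4 v1=2 v2=3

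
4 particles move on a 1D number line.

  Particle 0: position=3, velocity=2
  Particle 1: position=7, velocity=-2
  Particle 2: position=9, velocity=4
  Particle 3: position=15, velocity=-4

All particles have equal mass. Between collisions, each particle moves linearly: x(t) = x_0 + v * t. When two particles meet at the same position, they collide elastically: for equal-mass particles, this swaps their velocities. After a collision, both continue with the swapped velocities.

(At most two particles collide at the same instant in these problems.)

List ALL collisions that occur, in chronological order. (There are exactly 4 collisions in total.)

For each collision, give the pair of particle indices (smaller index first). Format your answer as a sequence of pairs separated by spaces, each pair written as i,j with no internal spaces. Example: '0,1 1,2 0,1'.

Answer: 2,3 0,1 1,2 0,1

Derivation:
Collision at t=3/4: particles 2 and 3 swap velocities; positions: p0=9/2 p1=11/2 p2=12 p3=12; velocities now: v0=2 v1=-2 v2=-4 v3=4
Collision at t=1: particles 0 and 1 swap velocities; positions: p0=5 p1=5 p2=11 p3=13; velocities now: v0=-2 v1=2 v2=-4 v3=4
Collision at t=2: particles 1 and 2 swap velocities; positions: p0=3 p1=7 p2=7 p3=17; velocities now: v0=-2 v1=-4 v2=2 v3=4
Collision at t=4: particles 0 and 1 swap velocities; positions: p0=-1 p1=-1 p2=11 p3=25; velocities now: v0=-4 v1=-2 v2=2 v3=4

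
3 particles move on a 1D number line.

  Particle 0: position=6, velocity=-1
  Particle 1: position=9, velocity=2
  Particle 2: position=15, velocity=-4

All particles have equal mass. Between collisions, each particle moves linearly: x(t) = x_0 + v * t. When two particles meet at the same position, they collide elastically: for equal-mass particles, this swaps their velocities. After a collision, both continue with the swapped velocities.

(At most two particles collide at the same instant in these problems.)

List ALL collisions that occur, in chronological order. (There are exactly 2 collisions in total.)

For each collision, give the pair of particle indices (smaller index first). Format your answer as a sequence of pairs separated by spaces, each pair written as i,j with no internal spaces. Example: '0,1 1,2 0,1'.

Collision at t=1: particles 1 and 2 swap velocities; positions: p0=5 p1=11 p2=11; velocities now: v0=-1 v1=-4 v2=2
Collision at t=3: particles 0 and 1 swap velocities; positions: p0=3 p1=3 p2=15; velocities now: v0=-4 v1=-1 v2=2

Answer: 1,2 0,1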